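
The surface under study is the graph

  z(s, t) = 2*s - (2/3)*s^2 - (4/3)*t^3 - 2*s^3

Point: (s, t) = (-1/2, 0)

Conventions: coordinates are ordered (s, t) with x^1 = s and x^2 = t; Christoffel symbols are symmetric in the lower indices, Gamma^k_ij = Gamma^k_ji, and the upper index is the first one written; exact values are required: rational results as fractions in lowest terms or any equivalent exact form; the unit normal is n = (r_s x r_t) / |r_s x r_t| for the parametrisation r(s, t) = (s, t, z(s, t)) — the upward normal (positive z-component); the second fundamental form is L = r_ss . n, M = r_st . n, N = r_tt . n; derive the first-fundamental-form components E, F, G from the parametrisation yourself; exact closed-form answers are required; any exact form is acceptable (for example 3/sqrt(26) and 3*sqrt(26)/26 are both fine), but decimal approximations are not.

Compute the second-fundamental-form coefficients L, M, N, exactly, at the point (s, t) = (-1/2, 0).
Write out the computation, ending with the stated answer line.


z_s = 7/6, z_t = 0, z_ss = 14/3, z_st = 0, z_tt = 0
E = 85/36, F = 0, G = 1; answer radicand W^2 = 85/36
unnormalised second-form numerators: l = 14/3, m = 0, n = 0; L = l/sqrt(85/36), and similarly M = m/sqrt(W^2), N = n/sqrt(W^2)

Answer: L = 28*sqrt(85)/85, M = 0, N = 0


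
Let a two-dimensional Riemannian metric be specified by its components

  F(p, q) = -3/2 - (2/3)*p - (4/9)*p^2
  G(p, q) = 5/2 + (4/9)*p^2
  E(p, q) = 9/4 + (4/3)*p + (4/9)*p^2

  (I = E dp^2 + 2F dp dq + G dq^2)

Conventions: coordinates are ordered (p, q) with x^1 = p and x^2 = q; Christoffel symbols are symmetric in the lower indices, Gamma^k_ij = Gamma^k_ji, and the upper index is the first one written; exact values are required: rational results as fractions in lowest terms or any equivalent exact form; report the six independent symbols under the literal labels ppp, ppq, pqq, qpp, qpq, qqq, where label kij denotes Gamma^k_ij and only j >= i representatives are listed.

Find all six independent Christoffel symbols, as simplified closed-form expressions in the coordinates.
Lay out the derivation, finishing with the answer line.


E = 9/4 + (4/3)*p + (4/9)*p^2; F = -3/2 - (2/3)*p - (4/9)*p^2; G = 5/2 + (4/9)*p^2
Gamma^k_ij = (1/2) g^{kl} (d_i g_jl + d_j g_il - d_l g_ij), with g^inv = (1/(EG-F^2)) [[G, -F], [-F, E]]
first partials: E_p = 4/3 + (8/9)*p, E_q = 0, F_p = -2/3 - (8/9)*p, F_q = 0, G_p = (8/9)*p, G_q = 0
D = EG - F^2 = 27/8 + (4/3)*p + (1/3)*p^2
expanded: Gamma^p_pp = (G E_p - 2F F_p + F E_q)/(2D), Gamma^p_pq = (G E_q - F G_p)/(2D), Gamma^p_qq = (2G F_q - G G_p - F G_q)/(2D), Gamma^q_pp = (2E F_p - E E_q - F E_p)/(2D), Gamma^q_pq = (E G_p - F E_q)/(2D), Gamma^q_qq = (E G_q - 2F F_q + F G_p)/(2D); substitute and cancel common factors

Answer: Gamma_ppp = (-128*p^3 - 384*p^2 - 432*p + 432)/(216*p^2 + 864*p + 2187), Gamma_ppq = (128*p^3 + 192*p^2 + 432*p)/(216*p^2 + 864*p + 2187), Gamma_pqq = (-128*p^3 - 720*p)/(216*p^2 + 864*p + 2187), Gamma_qpp = (-128*p^3 - 576*p^2 - 1152*p - 324)/(216*p^2 + 864*p + 2187), Gamma_qpq = (128*p^3 + 384*p^2 + 648*p)/(216*p^2 + 864*p + 2187), Gamma_qqq = (-128*p^3 - 192*p^2 - 432*p)/(216*p^2 + 864*p + 2187)


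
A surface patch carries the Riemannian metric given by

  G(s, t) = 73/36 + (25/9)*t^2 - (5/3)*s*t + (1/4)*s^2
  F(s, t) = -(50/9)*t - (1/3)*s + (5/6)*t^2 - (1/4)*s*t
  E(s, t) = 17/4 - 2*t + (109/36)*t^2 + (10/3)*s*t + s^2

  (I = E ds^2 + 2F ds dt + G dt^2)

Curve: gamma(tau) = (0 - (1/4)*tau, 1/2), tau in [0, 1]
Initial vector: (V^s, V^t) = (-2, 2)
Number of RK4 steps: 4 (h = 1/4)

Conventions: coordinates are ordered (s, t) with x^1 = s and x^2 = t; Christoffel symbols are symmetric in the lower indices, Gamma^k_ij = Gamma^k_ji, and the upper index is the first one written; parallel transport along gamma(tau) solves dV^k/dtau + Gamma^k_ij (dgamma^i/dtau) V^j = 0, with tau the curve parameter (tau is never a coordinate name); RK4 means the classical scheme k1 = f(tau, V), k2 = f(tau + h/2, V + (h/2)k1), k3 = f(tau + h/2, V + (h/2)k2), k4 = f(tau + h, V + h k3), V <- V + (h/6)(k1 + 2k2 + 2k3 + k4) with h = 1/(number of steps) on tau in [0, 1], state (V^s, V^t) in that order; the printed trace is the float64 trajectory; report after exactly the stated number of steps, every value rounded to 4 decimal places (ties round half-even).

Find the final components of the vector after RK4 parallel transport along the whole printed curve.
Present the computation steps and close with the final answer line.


gamma'(tau) = (-1/4, 0); f(tau, V)^k = -Gamma^k_ij(gamma(tau)) gamma'^i(tau) V^j; h = 1/4; intermediate values shown to 6 dp
curve data and Christoffel symbols at the stage parameters:
  tau = 0.000000: gamma = (0.000000, 0.500000), gamma' = (-0.250000, 0.000000); Gamma_sss = -0.053313, Gamma_sst = 0.076251, Gamma_stt = -1.893284, Gamma_tss = -0.407464, Gamma_tst = -0.081090, Gamma_ttt = -1.276825
  tau = 0.125000: gamma = (-0.031250, 0.500000), gamma' = (-0.250000, 0.000000); Gamma_sss = -0.033733, Gamma_sst = 0.042514, Gamma_stt = -1.882039, Gamma_tss = -0.366137, Gamma_tst = -0.114917, Gamma_ttt = -1.234818
  tau = 0.250000: gamma = (-0.062500, 0.500000), gamma' = (-0.250000, 0.000000); Gamma_sss = -0.015109, Gamma_sst = 0.008829, Gamma_stt = -1.869645, Gamma_tss = -0.326613, Gamma_tst = -0.147682, Gamma_ttt = -1.192462
  tau = 0.375000: gamma = (-0.093750, 0.500000), gamma' = (-0.250000, 0.000000); Gamma_sss = 0.002522, Gamma_sst = -0.024725, Gamma_stt = -1.856129, Gamma_tss = -0.288880, Gamma_tst = -0.179327, Gamma_ttt = -1.149830
  tau = 0.500000: gamma = (-0.125000, 0.500000), gamma' = (-0.250000, 0.000000); Gamma_sss = 0.019130, Gamma_sst = -0.058072, Gamma_stt = -1.841523, Gamma_tss = -0.252918, Gamma_tst = -0.209802, Gamma_ttt = -1.106999
  tau = 0.625000: gamma = (-0.156250, 0.500000), gamma' = (-0.250000, 0.000000); Gamma_sss = 0.034689, Gamma_sst = -0.091136, Gamma_stt = -1.825864, Gamma_tss = -0.218699, Gamma_tst = -0.239063, Gamma_ttt = -1.064042
  tau = 0.750000: gamma = (-0.187500, 0.500000), gamma' = (-0.250000, 0.000000); Gamma_sss = 0.049182, Gamma_sst = -0.123844, Gamma_stt = -1.809189, Gamma_tss = -0.186189, Gamma_tst = -0.267073, Gamma_ttt = -1.021035
  tau = 0.875000: gamma = (-0.218750, 0.500000), gamma' = (-0.250000, 0.000000); Gamma_sss = 0.062596, Gamma_sst = -0.156126, Gamma_stt = -1.791542, Gamma_tss = -0.155351, Gamma_tst = -0.293799, Gamma_ttt = -0.978052
  tau = 1.000000: gamma = (-0.250000, 0.500000), gamma' = (-0.250000, 0.000000); Gamma_sss = 0.074924, Gamma_sst = -0.187915, Gamma_stt = -1.772968, Gamma_tss = -0.126139, Gamma_tst = -0.319217, Gamma_ttt = -0.935166
step 0: V^s = -2.0000, V^t = 2.0000
step 1: k1 = (0.064782, 0.163187), k2 = (0.038272, 0.124282), k3 = (0.038248, 0.124725), k4 = (0.012002, 0.087534); V <- V + (h/6)(k1 + 2k2 + 2k3 + k4): V^s = -1.9904, V^t = 2.0312
step 2: k1 = (0.012002, 0.087532), k2 = (-0.013877, 0.052088), k3 = (-0.013852, 0.052520), k4 = (-0.039215, 0.018846); V <- V + (h/6)(k1 + 2k2 + 2k3 + k4): V^s = -1.9939, V^t = 2.0443
step 3: k1 = (-0.039215, 0.018844), k2 = (-0.063966, -0.013041), k3 = (-0.063902, -0.012633), k4 = (-0.087909, -0.042734); V <- V + (h/6)(k1 + 2k2 + 2k3 + k4): V^s = -2.0098, V^t = 2.0412
step 4: k1 = (-0.087910, -0.042736), k2 = (-0.111087, -0.071051), k3 = (-0.110994, -0.070678), k4 = (-0.133229, -0.097233); V <- V + (h/6)(k1 + 2k2 + 2k3 + k4): V^s = -2.0375, V^t = 2.0236

Answer: V^s = -2.0375, V^t = 2.0236


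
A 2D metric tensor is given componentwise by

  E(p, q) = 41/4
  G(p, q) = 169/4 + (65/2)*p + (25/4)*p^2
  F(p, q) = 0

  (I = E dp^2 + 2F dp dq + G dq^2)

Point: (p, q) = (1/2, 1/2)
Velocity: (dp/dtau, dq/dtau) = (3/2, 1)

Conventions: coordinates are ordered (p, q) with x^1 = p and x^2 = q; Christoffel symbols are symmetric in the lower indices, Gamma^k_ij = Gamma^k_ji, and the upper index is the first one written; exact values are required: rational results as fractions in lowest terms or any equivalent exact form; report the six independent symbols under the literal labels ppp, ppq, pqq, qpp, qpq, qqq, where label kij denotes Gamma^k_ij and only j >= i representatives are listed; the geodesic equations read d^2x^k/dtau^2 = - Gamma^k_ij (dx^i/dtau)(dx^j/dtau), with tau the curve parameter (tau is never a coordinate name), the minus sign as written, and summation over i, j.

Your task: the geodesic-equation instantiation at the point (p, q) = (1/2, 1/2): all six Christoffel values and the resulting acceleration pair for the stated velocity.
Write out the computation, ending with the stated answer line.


E = 41/4, F = 0, G = 961/16 at the point
E_p = 0, E_q = 0, F_p = 0, F_q = 0, G_p = 155/4, G_q = 0
EG - F^2 = 39401/64;  g^inv = (64/39401) * [[961/16, 0], [0, 41/4]]
first-kind symbols [ij,l] = (1/2)(d_i g_jl + d_j g_il - d_l g_ij): [pp,p] = E_p/2 = 0, [pp,q] = F_p - E_q/2 = 0, [pq,p] = E_q/2 = 0, [pq,q] = G_p/2 = 155/8, [qq,p] = F_q - G_p/2 = -155/8, [qq,q] = G_q/2 = 0
Gamma^p_ij = (G*[ij,p] - F*[ij,q])/(EG - F^2), Gamma^q_ij = (E*[ij,q] - F*[ij,p])/(EG - F^2)
Gamma_ppp = 0, Gamma_ppq = 0, Gamma_pqq = -155/82, Gamma_qpp = 0, Gamma_qpq = 10/31, Gamma_qqq = 0
d^2p/dtau^2 = -(Gamma_ppp*(3/2)^2 + 2*Gamma_ppq*(3/2)*(1) + Gamma_pqq*(1)^2) = 155/82
d^2q/dtau^2 = -(Gamma_qpp*(3/2)^2 + 2*Gamma_qpq*(3/2)*(1) + Gamma_qqq*(1)^2) = -30/31

Answer: Gamma_ppp = 0, Gamma_ppq = 0, Gamma_pqq = -155/82, Gamma_qpp = 0, Gamma_qpq = 10/31, Gamma_qqq = 0; accelerations (d^2p/dtau^2, d^2q/dtau^2) = (155/82, -30/31)


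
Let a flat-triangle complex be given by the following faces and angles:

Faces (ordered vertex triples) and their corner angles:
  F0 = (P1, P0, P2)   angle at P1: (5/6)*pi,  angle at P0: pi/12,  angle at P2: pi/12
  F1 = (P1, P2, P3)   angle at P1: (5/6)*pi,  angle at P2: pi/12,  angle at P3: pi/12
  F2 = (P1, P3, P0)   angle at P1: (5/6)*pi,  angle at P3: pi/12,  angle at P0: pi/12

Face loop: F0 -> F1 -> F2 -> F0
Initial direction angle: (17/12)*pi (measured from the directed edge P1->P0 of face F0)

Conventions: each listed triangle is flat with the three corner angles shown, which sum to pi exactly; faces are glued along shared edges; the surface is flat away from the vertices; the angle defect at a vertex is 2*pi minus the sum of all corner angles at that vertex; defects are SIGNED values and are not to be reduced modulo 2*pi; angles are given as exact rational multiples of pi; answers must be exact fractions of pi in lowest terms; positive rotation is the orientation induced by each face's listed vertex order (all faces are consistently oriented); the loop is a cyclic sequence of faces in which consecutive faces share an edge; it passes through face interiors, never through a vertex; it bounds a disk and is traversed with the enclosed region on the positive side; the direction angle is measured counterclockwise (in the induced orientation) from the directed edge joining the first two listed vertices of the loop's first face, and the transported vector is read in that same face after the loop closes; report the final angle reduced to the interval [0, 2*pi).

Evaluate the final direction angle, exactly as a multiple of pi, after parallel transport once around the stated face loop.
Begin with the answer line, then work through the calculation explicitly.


Answer: final direction angle = (11/12)*pi

enclosed vertex P1: corner angles sum to (5/2)*pi, defect = 2*pi - (5/2)*pi = -pi/2
transport around the loop rotates by the sum of enclosed defects; add to the initial angle mod 2*pi
final angle = (17/12)*pi - pi/2 = (11/12)*pi (mod 2*pi)


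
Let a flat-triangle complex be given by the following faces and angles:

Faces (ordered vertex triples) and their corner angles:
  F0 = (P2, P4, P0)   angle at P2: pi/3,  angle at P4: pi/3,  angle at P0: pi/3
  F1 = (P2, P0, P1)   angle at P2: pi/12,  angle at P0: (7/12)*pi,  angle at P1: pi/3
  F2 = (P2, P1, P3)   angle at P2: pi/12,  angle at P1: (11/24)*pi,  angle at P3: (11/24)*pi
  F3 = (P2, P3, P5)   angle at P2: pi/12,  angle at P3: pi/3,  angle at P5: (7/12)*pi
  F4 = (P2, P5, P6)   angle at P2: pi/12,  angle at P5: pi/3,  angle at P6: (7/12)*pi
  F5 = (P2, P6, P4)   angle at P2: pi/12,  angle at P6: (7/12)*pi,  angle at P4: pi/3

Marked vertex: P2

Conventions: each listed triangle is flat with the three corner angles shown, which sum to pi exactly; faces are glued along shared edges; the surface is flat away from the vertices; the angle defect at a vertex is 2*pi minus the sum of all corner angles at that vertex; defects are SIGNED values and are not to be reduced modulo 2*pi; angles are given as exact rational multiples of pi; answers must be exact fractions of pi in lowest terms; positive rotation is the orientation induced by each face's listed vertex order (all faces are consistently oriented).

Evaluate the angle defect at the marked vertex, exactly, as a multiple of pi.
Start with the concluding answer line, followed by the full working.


Answer: defect(P2) = (5/4)*pi

Sum of corner angles at P2: (3/4)*pi
defect = 2*pi - (3/4)*pi


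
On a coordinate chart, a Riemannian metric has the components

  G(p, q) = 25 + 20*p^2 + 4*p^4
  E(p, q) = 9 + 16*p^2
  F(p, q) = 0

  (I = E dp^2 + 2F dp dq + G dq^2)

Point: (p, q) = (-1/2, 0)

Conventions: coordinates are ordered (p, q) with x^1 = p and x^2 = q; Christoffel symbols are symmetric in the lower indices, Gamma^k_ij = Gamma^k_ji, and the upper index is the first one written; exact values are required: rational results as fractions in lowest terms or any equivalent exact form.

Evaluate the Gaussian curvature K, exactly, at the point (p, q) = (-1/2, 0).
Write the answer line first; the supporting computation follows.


Answer: K = -72/1859

E = 13, F = 0, G = 121/4, EG - F^2 = 1573/4 at the point
E_p = -16, E_q = 0, F_p = 0, F_q = 0, G_p = -22, G_q = 0
E_qq = 0, F_pq = 0, G_pp = 52
Brioschi: K = (det M1 - det M2) / (EG - F^2)^2 with the standard first/second-derivative matrices M1, M2.
M1 = [[-E_qq/2 + F_pq - G_pp/2, E_p/2, F_p - E_q/2], [F_q - G_p/2, E, F], [G_q/2, F, G]] = [[-26, -8, 0], [11, 13, 0], [0, 0, 121/4]]; det M1 = -15125/2
M2 = [[0, E_q/2, G_p/2], [E_q/2, E, F], [G_p/2, F, G]] = [[0, 0, -11], [0, 13, 0], [-11, 0, 121/4]]; det M2 = -1573
det M1 - det M2 = -11979/2; K = -11979/2 / (1573/4)^2 = -72/1859


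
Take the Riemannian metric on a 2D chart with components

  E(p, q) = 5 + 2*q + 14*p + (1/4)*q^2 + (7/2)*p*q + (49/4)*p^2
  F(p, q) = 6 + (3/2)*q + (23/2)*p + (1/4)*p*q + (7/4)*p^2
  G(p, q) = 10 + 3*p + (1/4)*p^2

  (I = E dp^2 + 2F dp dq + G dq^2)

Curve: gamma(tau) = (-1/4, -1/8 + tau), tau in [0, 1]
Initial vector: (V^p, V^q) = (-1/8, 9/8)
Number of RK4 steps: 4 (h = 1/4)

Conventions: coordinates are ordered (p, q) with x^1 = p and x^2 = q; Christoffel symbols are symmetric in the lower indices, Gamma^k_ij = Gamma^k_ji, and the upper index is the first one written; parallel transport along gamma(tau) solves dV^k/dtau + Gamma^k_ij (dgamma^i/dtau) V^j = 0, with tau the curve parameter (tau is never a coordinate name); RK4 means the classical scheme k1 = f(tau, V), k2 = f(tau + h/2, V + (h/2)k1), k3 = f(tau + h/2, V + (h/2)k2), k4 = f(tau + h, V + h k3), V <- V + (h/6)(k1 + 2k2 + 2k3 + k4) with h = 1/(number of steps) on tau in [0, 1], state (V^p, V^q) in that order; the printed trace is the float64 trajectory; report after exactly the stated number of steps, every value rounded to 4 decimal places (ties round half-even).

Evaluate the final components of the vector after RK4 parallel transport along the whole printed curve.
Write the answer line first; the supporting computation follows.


Answer: V^p = -0.1178, V^q = 1.1409

gamma'(tau) = (0, 1); f(tau, V)^k = -Gamma^k_ij(gamma(tau)) gamma'^i(tau) V^j; h = 1/4; intermediate values shown to 6 dp
curve data and Christoffel symbols at the stage parameters:
  tau = 0.000000: gamma = (-0.250000, -0.125000), gamma' = (0.000000, 1.000000); Gamma_ppp = 0.357760, Gamma_ppq = 0.051109, Gamma_pqq = 0.000000, Gamma_qpp = 0.968057, Gamma_qpq = 0.138294, Gamma_qqq = 0.000000
  tau = 0.125000: gamma = (-0.250000, 0.000000), gamma' = (0.000000, 1.000000); Gamma_ppp = 0.373887, Gamma_ppq = 0.053412, Gamma_pqq = 0.000000, Gamma_qpp = 0.955490, Gamma_qpq = 0.136499, Gamma_qqq = 0.000000
  tau = 0.250000: gamma = (-0.250000, 0.125000), gamma' = (0.000000, 1.000000); Gamma_ppp = 0.389316, Gamma_ppq = 0.055617, Gamma_pqq = 0.000000, Gamma_qpp = 0.942554, Gamma_qpq = 0.134651, Gamma_qqq = 0.000000
  tau = 0.375000: gamma = (-0.250000, 0.250000), gamma' = (0.000000, 1.000000); Gamma_ppp = 0.404040, Gamma_ppq = 0.057720, Gamma_pqq = 0.000000, Gamma_qpp = 0.929293, Gamma_qpq = 0.132756, Gamma_qqq = 0.000000
  tau = 0.500000: gamma = (-0.250000, 0.375000), gamma' = (0.000000, 1.000000); Gamma_ppp = 0.418059, Gamma_ppq = 0.059723, Gamma_pqq = 0.000000, Gamma_qpp = 0.915748, Gamma_qpq = 0.130821, Gamma_qqq = 0.000000
  tau = 0.625000: gamma = (-0.250000, 0.500000), gamma' = (0.000000, 1.000000); Gamma_ppp = 0.431373, Gamma_ppq = 0.061625, Gamma_pqq = 0.000000, Gamma_qpp = 0.901961, Gamma_qpq = 0.128852, Gamma_qqq = 0.000000
  tau = 0.750000: gamma = (-0.250000, 0.625000), gamma' = (0.000000, 1.000000); Gamma_ppp = 0.443985, Gamma_ppq = 0.063426, Gamma_pqq = 0.000000, Gamma_qpp = 0.887970, Gamma_qpq = 0.126853, Gamma_qqq = 0.000000
  tau = 0.875000: gamma = (-0.250000, 0.750000), gamma' = (0.000000, 1.000000); Gamma_ppp = 0.455902, Gamma_ppq = 0.065129, Gamma_pqq = 0.000000, Gamma_qpp = 0.873813, Gamma_qpq = 0.124830, Gamma_qqq = 0.000000
  tau = 1.000000: gamma = (-0.250000, 0.875000), gamma' = (0.000000, 1.000000); Gamma_ppp = 0.467134, Gamma_ppq = 0.066733, Gamma_pqq = 0.000000, Gamma_qpp = 0.859526, Gamma_qpq = 0.122789, Gamma_qqq = 0.000000
step 0: V^p = -0.1250, V^q = 1.1250
step 1: k1 = (0.006389, 0.017287), k2 = (0.006634, 0.016953), k3 = (0.006632, 0.016949), k4 = (0.006860, 0.016608); V <- V + (h/6)(k1 + 2k2 + 2k3 + k4): V^p = -0.1233, V^q = 1.1292
step 2: k1 = (0.006860, 0.016608), k2 = (0.007070, 0.016261), k3 = (0.007068, 0.016257), k4 = (0.007261, 0.015905); V <- V + (h/6)(k1 + 2k2 + 2k3 + k4): V^p = -0.1216, V^q = 1.1333
step 3: k1 = (0.007261, 0.015905), k2 = (0.007436, 0.015548), k3 = (0.007435, 0.015545), k4 = (0.007593, 0.015186); V <- V + (h/6)(k1 + 2k2 + 2k3 + k4): V^p = -0.1197, V^q = 1.1372
step 4: k1 = (0.007593, 0.015187), k2 = (0.007735, 0.014826), k3 = (0.007734, 0.014824), k4 = (0.007860, 0.014463); V <- V + (h/6)(k1 + 2k2 + 2k3 + k4): V^p = -0.1178, V^q = 1.1409


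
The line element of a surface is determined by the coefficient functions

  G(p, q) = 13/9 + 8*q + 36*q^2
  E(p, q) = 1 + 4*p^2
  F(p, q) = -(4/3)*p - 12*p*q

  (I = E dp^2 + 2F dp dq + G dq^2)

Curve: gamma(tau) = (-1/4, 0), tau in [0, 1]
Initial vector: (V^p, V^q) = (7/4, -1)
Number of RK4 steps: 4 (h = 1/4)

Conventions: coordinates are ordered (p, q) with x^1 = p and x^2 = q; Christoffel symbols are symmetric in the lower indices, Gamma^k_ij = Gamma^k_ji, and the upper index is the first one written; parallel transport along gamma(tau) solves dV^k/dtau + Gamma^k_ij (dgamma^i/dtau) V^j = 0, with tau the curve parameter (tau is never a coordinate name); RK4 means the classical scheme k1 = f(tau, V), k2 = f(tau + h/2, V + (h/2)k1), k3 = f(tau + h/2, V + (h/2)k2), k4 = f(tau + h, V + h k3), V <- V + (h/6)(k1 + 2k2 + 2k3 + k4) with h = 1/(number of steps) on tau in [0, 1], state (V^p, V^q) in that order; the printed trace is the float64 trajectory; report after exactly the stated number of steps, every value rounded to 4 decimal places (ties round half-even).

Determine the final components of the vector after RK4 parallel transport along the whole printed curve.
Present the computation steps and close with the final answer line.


gamma'(tau) = (0, 0); f(tau, V)^k = -Gamma^k_ij(gamma(tau)) gamma'^i(tau) V^j; h = 1/4; intermediate values shown to 6 dp
curve data and Christoffel symbols at the stage parameters:
  tau = 0.000000: gamma = (-0.250000, 0.000000), gamma' = (0.000000, 0.000000); Gamma_ppp = -0.590164, Gamma_ppq = 0.000000, Gamma_pqq = 1.770492, Gamma_qpp = -0.786885, Gamma_qpq = 0.000000, Gamma_qqq = 2.360656
  tau = 0.125000: gamma = (-0.250000, 0.000000), gamma' = (0.000000, 0.000000); Gamma_ppp = -0.590164, Gamma_ppq = 0.000000, Gamma_pqq = 1.770492, Gamma_qpp = -0.786885, Gamma_qpq = 0.000000, Gamma_qqq = 2.360656
  tau = 0.250000: gamma = (-0.250000, 0.000000), gamma' = (0.000000, 0.000000); Gamma_ppp = -0.590164, Gamma_ppq = 0.000000, Gamma_pqq = 1.770492, Gamma_qpp = -0.786885, Gamma_qpq = 0.000000, Gamma_qqq = 2.360656
  tau = 0.375000: gamma = (-0.250000, 0.000000), gamma' = (0.000000, 0.000000); Gamma_ppp = -0.590164, Gamma_ppq = 0.000000, Gamma_pqq = 1.770492, Gamma_qpp = -0.786885, Gamma_qpq = 0.000000, Gamma_qqq = 2.360656
  tau = 0.500000: gamma = (-0.250000, 0.000000), gamma' = (0.000000, 0.000000); Gamma_ppp = -0.590164, Gamma_ppq = 0.000000, Gamma_pqq = 1.770492, Gamma_qpp = -0.786885, Gamma_qpq = 0.000000, Gamma_qqq = 2.360656
  tau = 0.625000: gamma = (-0.250000, 0.000000), gamma' = (0.000000, 0.000000); Gamma_ppp = -0.590164, Gamma_ppq = 0.000000, Gamma_pqq = 1.770492, Gamma_qpp = -0.786885, Gamma_qpq = 0.000000, Gamma_qqq = 2.360656
  tau = 0.750000: gamma = (-0.250000, 0.000000), gamma' = (0.000000, 0.000000); Gamma_ppp = -0.590164, Gamma_ppq = 0.000000, Gamma_pqq = 1.770492, Gamma_qpp = -0.786885, Gamma_qpq = 0.000000, Gamma_qqq = 2.360656
  tau = 0.875000: gamma = (-0.250000, 0.000000), gamma' = (0.000000, 0.000000); Gamma_ppp = -0.590164, Gamma_ppq = 0.000000, Gamma_pqq = 1.770492, Gamma_qpp = -0.786885, Gamma_qpq = 0.000000, Gamma_qqq = 2.360656
  tau = 1.000000: gamma = (-0.250000, 0.000000), gamma' = (0.000000, 0.000000); Gamma_ppp = -0.590164, Gamma_ppq = 0.000000, Gamma_pqq = 1.770492, Gamma_qpp = -0.786885, Gamma_qpq = 0.000000, Gamma_qqq = 2.360656
step 0: V^p = 1.7500, V^q = -1.0000
step 1: k1 = (0.000000, 0.000000), k2 = (0.000000, 0.000000), k3 = (0.000000, 0.000000), k4 = (0.000000, 0.000000); V <- V + (h/6)(k1 + 2k2 + 2k3 + k4): V^p = 1.7500, V^q = -1.0000
step 2: k1 = (0.000000, 0.000000), k2 = (0.000000, 0.000000), k3 = (0.000000, 0.000000), k4 = (0.000000, 0.000000); V <- V + (h/6)(k1 + 2k2 + 2k3 + k4): V^p = 1.7500, V^q = -1.0000
step 3: k1 = (0.000000, 0.000000), k2 = (0.000000, 0.000000), k3 = (0.000000, 0.000000), k4 = (0.000000, 0.000000); V <- V + (h/6)(k1 + 2k2 + 2k3 + k4): V^p = 1.7500, V^q = -1.0000
step 4: k1 = (0.000000, 0.000000), k2 = (0.000000, 0.000000), k3 = (0.000000, 0.000000), k4 = (0.000000, 0.000000); V <- V + (h/6)(k1 + 2k2 + 2k3 + k4): V^p = 1.7500, V^q = -1.0000

Answer: V^p = 1.7500, V^q = -1.0000


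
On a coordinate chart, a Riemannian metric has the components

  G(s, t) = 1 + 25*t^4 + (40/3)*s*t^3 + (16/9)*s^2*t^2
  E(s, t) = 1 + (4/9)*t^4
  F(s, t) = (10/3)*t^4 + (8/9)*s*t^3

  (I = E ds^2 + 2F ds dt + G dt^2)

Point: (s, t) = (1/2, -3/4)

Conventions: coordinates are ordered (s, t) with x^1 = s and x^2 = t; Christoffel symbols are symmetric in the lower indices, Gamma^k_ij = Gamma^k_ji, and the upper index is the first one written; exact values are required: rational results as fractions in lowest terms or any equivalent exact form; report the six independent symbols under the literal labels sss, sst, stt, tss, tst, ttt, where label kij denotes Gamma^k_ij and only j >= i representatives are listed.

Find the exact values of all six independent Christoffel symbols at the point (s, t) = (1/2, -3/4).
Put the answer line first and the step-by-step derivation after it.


Answer: Gamma_sss = 0, Gamma_sst = -96/1661, Gamma_stt = -656/1661, Gamma_tss = 0, Gamma_tst = -592/1661, Gamma_ttt = -12136/4983

E = 73/64, F = 111/128, G = 1625/256 at the point
E_s = 0, E_t = -3/4, F_s = -3/8, F_t = -39/8, G_s = -37/8, G_t = -1517/48
EG - F^2 = 1661/256;  g^inv = (256/1661) * [[1625/256, -111/128], [-111/128, 73/64]]
first-kind symbols [ij,l] = (1/2)(d_i g_jl + d_j g_il - d_l g_ij): [ss,s] = E_s/2 = 0, [ss,t] = F_s - E_t/2 = 0, [st,s] = E_t/2 = -3/8, [st,t] = G_s/2 = -37/16, [tt,s] = F_t - G_s/2 = -41/16, [tt,t] = G_t/2 = -1517/96
Gamma^s_ij = (G*[ij,s] - F*[ij,t])/(EG - F^2), Gamma^t_ij = (E*[ij,t] - F*[ij,s])/(EG - F^2)


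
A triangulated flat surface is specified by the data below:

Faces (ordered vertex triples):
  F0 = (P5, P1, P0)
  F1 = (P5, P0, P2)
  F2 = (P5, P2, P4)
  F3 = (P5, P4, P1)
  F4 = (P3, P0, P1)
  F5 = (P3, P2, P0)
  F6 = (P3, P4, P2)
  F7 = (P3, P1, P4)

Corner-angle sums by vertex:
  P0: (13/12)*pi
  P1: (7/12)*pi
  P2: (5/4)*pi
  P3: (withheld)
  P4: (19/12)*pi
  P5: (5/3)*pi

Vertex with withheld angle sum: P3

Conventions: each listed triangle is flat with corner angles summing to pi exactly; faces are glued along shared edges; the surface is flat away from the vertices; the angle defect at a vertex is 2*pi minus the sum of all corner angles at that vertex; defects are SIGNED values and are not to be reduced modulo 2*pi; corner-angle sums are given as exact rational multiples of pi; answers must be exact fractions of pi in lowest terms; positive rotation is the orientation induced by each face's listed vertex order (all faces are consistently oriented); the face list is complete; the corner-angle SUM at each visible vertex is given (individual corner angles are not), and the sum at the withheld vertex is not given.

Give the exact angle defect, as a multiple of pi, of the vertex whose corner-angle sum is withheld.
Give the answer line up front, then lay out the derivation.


Answer: defect(P3) = pi/6

V = 6, E = 12, F = 8; chi = V - E + F = 2
Gauss-Bonnet: total defect = 2*pi*chi = 4*pi; visible defects sum to (23/6)*pi


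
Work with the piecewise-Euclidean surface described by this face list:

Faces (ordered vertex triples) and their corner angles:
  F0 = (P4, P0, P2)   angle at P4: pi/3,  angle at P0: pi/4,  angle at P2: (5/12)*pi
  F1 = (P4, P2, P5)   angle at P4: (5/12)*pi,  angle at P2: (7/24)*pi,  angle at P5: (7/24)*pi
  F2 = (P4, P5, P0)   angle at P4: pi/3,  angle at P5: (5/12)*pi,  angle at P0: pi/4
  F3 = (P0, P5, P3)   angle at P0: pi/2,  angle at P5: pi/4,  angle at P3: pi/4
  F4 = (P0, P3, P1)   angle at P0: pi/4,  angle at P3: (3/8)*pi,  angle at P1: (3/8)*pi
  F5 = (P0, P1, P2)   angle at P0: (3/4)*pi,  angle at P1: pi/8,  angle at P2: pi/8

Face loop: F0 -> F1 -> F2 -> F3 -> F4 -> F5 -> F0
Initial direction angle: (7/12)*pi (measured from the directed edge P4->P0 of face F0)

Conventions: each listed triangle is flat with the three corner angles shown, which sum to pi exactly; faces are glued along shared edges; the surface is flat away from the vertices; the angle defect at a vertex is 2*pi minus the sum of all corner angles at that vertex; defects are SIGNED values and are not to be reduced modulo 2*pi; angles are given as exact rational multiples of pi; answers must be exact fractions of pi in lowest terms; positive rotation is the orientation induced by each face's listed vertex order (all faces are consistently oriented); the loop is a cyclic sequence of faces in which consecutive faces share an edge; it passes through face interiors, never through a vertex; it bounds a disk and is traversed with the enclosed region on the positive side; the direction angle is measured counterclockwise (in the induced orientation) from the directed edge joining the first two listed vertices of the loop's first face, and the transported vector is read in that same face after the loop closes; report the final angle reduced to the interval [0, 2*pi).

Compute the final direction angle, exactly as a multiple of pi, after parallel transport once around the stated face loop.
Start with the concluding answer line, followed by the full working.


Answer: final direction angle = (3/2)*pi

enclosed vertex P0: corner angles sum to 2*pi, defect = 2*pi - 2*pi = 0
enclosed vertex P4: corner angles sum to (13/12)*pi, defect = 2*pi - (13/12)*pi = (11/12)*pi
adding the enclosed defects to the starting angle (mod 2*pi, induced orientation) gives the holonomy
final angle = (7/12)*pi + (11/12)*pi = (3/2)*pi (mod 2*pi)


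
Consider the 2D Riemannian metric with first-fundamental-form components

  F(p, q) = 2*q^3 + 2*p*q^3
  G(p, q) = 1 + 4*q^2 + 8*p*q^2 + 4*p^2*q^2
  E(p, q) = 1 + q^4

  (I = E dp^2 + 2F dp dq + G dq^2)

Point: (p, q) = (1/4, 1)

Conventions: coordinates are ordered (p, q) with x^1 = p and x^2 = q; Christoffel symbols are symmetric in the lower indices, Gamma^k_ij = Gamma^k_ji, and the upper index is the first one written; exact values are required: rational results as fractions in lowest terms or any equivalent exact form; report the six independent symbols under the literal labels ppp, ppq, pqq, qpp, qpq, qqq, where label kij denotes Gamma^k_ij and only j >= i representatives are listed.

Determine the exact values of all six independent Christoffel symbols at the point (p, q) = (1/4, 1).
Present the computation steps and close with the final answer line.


E = 2, F = 5/2, G = 29/4 at the point
E_p = 0, E_q = 4, F_p = 2, F_q = 15/2, G_p = 10, G_q = 25/2
EG - F^2 = 33/4;  g^inv = (4/33) * [[29/4, -5/2], [-5/2, 2]]
first-kind symbols [ij,l] = (1/2)(d_i g_jl + d_j g_il - d_l g_ij): [pp,p] = E_p/2 = 0, [pp,q] = F_p - E_q/2 = 0, [pq,p] = E_q/2 = 2, [pq,q] = G_p/2 = 5, [qq,p] = F_q - G_p/2 = 5/2, [qq,q] = G_q/2 = 25/4
Gamma^p_ij = (G*[ij,p] - F*[ij,q])/(EG - F^2), Gamma^q_ij = (E*[ij,q] - F*[ij,p])/(EG - F^2)

Answer: Gamma_ppp = 0, Gamma_ppq = 8/33, Gamma_pqq = 10/33, Gamma_qpp = 0, Gamma_qpq = 20/33, Gamma_qqq = 25/33


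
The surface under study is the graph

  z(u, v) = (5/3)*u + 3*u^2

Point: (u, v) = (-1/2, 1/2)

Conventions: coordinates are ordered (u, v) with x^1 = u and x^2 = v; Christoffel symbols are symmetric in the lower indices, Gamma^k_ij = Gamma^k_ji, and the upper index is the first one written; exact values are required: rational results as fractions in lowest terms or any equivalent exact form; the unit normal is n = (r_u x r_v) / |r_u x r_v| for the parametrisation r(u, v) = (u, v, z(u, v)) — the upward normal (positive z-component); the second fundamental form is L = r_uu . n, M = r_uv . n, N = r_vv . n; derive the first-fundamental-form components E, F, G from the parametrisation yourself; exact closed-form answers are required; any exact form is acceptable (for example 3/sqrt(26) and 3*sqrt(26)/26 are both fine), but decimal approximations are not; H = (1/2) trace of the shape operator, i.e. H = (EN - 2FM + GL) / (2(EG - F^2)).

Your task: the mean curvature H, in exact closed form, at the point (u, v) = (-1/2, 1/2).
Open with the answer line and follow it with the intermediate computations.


Answer: H = 81/125

z_u = -4/3, z_v = 0, z_uu = 6, z_uv = 0, z_vv = 0
E = 25/9, F = 0, G = 1; answer radicand W^2 = 25/9
unnormalised second-form numerators: l = 6, m = 0, n = 0; L = l/sqrt(25/9), and similarly M = m/sqrt(W^2), N = n/sqrt(W^2)
H = (E*n - 2*F*m + G*l) / (2*(EG - F^2)*sqrt(W^2)); E*n - 2*F*m + G*l = 6, EG - F^2 = 25/9, so H = (27/25)/sqrt(25/9)


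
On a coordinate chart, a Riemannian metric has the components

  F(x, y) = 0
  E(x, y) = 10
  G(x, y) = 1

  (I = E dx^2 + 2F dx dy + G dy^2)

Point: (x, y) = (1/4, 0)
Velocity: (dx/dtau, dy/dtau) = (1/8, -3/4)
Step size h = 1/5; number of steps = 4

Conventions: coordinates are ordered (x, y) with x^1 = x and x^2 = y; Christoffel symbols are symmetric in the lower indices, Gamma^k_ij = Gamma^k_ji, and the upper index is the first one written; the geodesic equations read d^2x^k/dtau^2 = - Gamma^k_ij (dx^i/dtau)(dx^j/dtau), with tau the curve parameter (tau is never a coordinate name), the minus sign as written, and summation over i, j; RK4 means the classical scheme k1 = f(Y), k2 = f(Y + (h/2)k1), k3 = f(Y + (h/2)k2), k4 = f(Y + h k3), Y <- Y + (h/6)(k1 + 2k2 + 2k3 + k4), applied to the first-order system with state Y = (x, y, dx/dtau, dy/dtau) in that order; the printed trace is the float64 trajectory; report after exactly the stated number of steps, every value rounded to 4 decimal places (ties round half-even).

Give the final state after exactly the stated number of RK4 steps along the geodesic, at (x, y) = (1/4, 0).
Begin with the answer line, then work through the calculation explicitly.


Answer: x = 0.3500, y = -0.6000, dx/dtau = 0.1250, dy/dtau = -0.7500

f(Y) = (dx/dtau, dy/dtau, -Gamma^x_ij Y'^i Y'^j, -Gamma^y_ij Y'^i Y'^j) with the Gammas evaluated at the stage position; h = 0.200000; intermediate values shown to 6 dp
step 0: x = 0.2500, y = 0.0000, dx/dtau = 0.1250, dy/dtau = -0.7500
step 1:
  k1: at (x, y) = (0.250000, 0.000000), (dx/dtau, dy/dtau) = (0.125000, -0.750000); Gamma_xxx = 0.000000, Gamma_xxy = 0.000000, Gamma_xyy = 0.000000, Gamma_yxx = 0.000000, Gamma_yxy = 0.000000, Gamma_yyy = 0.000000; k1 = (0.125000, -0.750000, 0.000000, 0.000000)
  k2: at (x, y) = (0.262500, -0.075000), (dx/dtau, dy/dtau) = (0.125000, -0.750000); Gamma_xxx = 0.000000, Gamma_xxy = 0.000000, Gamma_xyy = 0.000000, Gamma_yxx = 0.000000, Gamma_yxy = 0.000000, Gamma_yyy = 0.000000; k2 = (0.125000, -0.750000, 0.000000, 0.000000)
  k3: at (x, y) = (0.262500, -0.075000), (dx/dtau, dy/dtau) = (0.125000, -0.750000); Gamma_xxx = 0.000000, Gamma_xxy = 0.000000, Gamma_xyy = 0.000000, Gamma_yxx = 0.000000, Gamma_yxy = 0.000000, Gamma_yyy = 0.000000; k3 = (0.125000, -0.750000, 0.000000, 0.000000)
  k4: at (x, y) = (0.275000, -0.150000), (dx/dtau, dy/dtau) = (0.125000, -0.750000); Gamma_xxx = 0.000000, Gamma_xxy = 0.000000, Gamma_xyy = 0.000000, Gamma_yxx = 0.000000, Gamma_yxy = 0.000000, Gamma_yyy = 0.000000; k4 = (0.125000, -0.750000, 0.000000, 0.000000)
  Y <- Y + (h/6)(k1 + 2k2 + 2k3 + k4): x = 0.2750, y = -0.1500, dx/dtau = 0.1250, dy/dtau = -0.7500
step 2:
  k1: at (x, y) = (0.275000, -0.150000), (dx/dtau, dy/dtau) = (0.125000, -0.750000); Gamma_xxx = 0.000000, Gamma_xxy = 0.000000, Gamma_xyy = 0.000000, Gamma_yxx = 0.000000, Gamma_yxy = 0.000000, Gamma_yyy = 0.000000; k1 = (0.125000, -0.750000, 0.000000, 0.000000)
  k2: at (x, y) = (0.287500, -0.225000), (dx/dtau, dy/dtau) = (0.125000, -0.750000); Gamma_xxx = 0.000000, Gamma_xxy = 0.000000, Gamma_xyy = 0.000000, Gamma_yxx = 0.000000, Gamma_yxy = 0.000000, Gamma_yyy = 0.000000; k2 = (0.125000, -0.750000, 0.000000, 0.000000)
  k3: at (x, y) = (0.287500, -0.225000), (dx/dtau, dy/dtau) = (0.125000, -0.750000); Gamma_xxx = 0.000000, Gamma_xxy = 0.000000, Gamma_xyy = 0.000000, Gamma_yxx = 0.000000, Gamma_yxy = 0.000000, Gamma_yyy = 0.000000; k3 = (0.125000, -0.750000, 0.000000, 0.000000)
  k4: at (x, y) = (0.300000, -0.300000), (dx/dtau, dy/dtau) = (0.125000, -0.750000); Gamma_xxx = 0.000000, Gamma_xxy = 0.000000, Gamma_xyy = 0.000000, Gamma_yxx = 0.000000, Gamma_yxy = 0.000000, Gamma_yyy = 0.000000; k4 = (0.125000, -0.750000, 0.000000, 0.000000)
  Y <- Y + (h/6)(k1 + 2k2 + 2k3 + k4): x = 0.3000, y = -0.3000, dx/dtau = 0.1250, dy/dtau = -0.7500
step 3:
  k1: at (x, y) = (0.300000, -0.300000), (dx/dtau, dy/dtau) = (0.125000, -0.750000); Gamma_xxx = 0.000000, Gamma_xxy = 0.000000, Gamma_xyy = 0.000000, Gamma_yxx = 0.000000, Gamma_yxy = 0.000000, Gamma_yyy = 0.000000; k1 = (0.125000, -0.750000, 0.000000, 0.000000)
  k2: at (x, y) = (0.312500, -0.375000), (dx/dtau, dy/dtau) = (0.125000, -0.750000); Gamma_xxx = 0.000000, Gamma_xxy = 0.000000, Gamma_xyy = 0.000000, Gamma_yxx = 0.000000, Gamma_yxy = 0.000000, Gamma_yyy = 0.000000; k2 = (0.125000, -0.750000, 0.000000, 0.000000)
  k3: at (x, y) = (0.312500, -0.375000), (dx/dtau, dy/dtau) = (0.125000, -0.750000); Gamma_xxx = 0.000000, Gamma_xxy = 0.000000, Gamma_xyy = 0.000000, Gamma_yxx = 0.000000, Gamma_yxy = 0.000000, Gamma_yyy = 0.000000; k3 = (0.125000, -0.750000, 0.000000, 0.000000)
  k4: at (x, y) = (0.325000, -0.450000), (dx/dtau, dy/dtau) = (0.125000, -0.750000); Gamma_xxx = 0.000000, Gamma_xxy = 0.000000, Gamma_xyy = 0.000000, Gamma_yxx = 0.000000, Gamma_yxy = 0.000000, Gamma_yyy = 0.000000; k4 = (0.125000, -0.750000, 0.000000, 0.000000)
  Y <- Y + (h/6)(k1 + 2k2 + 2k3 + k4): x = 0.3250, y = -0.4500, dx/dtau = 0.1250, dy/dtau = -0.7500
step 4:
  k1: at (x, y) = (0.325000, -0.450000), (dx/dtau, dy/dtau) = (0.125000, -0.750000); Gamma_xxx = 0.000000, Gamma_xxy = 0.000000, Gamma_xyy = 0.000000, Gamma_yxx = 0.000000, Gamma_yxy = 0.000000, Gamma_yyy = 0.000000; k1 = (0.125000, -0.750000, 0.000000, 0.000000)
  k2: at (x, y) = (0.337500, -0.525000), (dx/dtau, dy/dtau) = (0.125000, -0.750000); Gamma_xxx = 0.000000, Gamma_xxy = 0.000000, Gamma_xyy = 0.000000, Gamma_yxx = 0.000000, Gamma_yxy = 0.000000, Gamma_yyy = 0.000000; k2 = (0.125000, -0.750000, 0.000000, 0.000000)
  k3: at (x, y) = (0.337500, -0.525000), (dx/dtau, dy/dtau) = (0.125000, -0.750000); Gamma_xxx = 0.000000, Gamma_xxy = 0.000000, Gamma_xyy = 0.000000, Gamma_yxx = 0.000000, Gamma_yxy = 0.000000, Gamma_yyy = 0.000000; k3 = (0.125000, -0.750000, 0.000000, 0.000000)
  k4: at (x, y) = (0.350000, -0.600000), (dx/dtau, dy/dtau) = (0.125000, -0.750000); Gamma_xxx = 0.000000, Gamma_xxy = 0.000000, Gamma_xyy = 0.000000, Gamma_yxx = 0.000000, Gamma_yxy = 0.000000, Gamma_yyy = 0.000000; k4 = (0.125000, -0.750000, 0.000000, 0.000000)
  Y <- Y + (h/6)(k1 + 2k2 + 2k3 + k4): x = 0.3500, y = -0.6000, dx/dtau = 0.1250, dy/dtau = -0.7500


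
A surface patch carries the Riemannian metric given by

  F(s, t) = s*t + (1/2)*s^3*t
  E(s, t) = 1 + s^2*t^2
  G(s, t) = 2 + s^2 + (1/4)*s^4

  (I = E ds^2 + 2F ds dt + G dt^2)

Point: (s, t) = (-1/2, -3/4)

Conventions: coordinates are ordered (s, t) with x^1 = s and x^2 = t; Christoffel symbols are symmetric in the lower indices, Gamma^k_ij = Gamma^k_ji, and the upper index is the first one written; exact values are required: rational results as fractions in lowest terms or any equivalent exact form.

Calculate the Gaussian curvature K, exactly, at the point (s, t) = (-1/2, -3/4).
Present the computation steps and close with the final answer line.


E = 73/64, F = 27/64, G = 145/64, EG - F^2 = 77/32 at the point
E_s = -9/16, E_t = -3/8, F_s = -33/32, F_t = -9/16, G_s = -9/8, G_t = 0
E_tt = 1/2, F_st = 11/8, G_ss = 11/4
Apply the Brioschi formula K = (det M1 - det M2)/(EG - F^2)^2 over the derivative matrices of E, F, G.
M1 = [[-E_tt/2 + F_st - G_ss/2, E_s/2, F_s - E_t/2], [F_t - G_s/2, E, F], [G_t/2, F, G]] = [[-1/4, -9/32, -27/32], [0, 73/64, 27/64], [0, 27/64, 145/64]]; det M1 = -77/128
M2 = [[0, E_t/2, G_s/2], [E_t/2, E, F], [G_s/2, F, G]] = [[0, -3/16, -9/16], [-3/16, 73/64, 27/64], [-9/16, 27/64, 145/64]]; det M2 = -45/128
det M1 - det M2 = -1/4; K = -1/4 / (77/32)^2 = -256/5929

Answer: K = -256/5929


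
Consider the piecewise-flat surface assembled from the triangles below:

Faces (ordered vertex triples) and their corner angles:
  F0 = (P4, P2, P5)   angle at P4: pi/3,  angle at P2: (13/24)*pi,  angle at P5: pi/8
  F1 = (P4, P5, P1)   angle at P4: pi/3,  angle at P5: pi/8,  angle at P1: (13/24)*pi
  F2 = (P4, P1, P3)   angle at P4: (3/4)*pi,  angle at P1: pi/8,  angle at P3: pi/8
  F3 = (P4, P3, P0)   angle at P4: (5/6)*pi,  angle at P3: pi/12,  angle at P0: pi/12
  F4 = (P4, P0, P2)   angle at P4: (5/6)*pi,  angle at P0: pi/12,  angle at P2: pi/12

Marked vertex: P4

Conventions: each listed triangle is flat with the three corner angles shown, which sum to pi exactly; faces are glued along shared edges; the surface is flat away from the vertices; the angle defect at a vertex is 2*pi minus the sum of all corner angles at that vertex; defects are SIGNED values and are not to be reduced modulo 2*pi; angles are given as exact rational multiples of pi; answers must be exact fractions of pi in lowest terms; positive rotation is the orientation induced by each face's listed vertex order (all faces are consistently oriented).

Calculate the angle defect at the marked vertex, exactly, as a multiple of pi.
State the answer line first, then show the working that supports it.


Answer: defect(P4) = (-13/12)*pi

Sum of corner angles at P4: (37/12)*pi
defect = 2*pi - (37/12)*pi


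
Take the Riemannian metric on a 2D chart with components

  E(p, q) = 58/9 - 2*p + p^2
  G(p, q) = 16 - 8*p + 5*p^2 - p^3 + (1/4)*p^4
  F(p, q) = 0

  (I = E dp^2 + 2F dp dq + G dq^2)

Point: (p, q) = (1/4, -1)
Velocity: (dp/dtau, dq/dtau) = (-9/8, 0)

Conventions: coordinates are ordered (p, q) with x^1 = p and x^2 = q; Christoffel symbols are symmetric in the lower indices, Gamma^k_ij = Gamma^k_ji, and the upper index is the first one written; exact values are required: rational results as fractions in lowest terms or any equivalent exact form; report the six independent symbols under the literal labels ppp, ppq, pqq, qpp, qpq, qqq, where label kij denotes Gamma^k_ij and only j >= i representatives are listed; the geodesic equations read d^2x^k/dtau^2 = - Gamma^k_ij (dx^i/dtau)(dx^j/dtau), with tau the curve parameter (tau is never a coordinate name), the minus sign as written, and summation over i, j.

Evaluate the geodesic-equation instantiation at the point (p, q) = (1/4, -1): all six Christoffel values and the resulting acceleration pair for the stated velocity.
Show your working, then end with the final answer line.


E = 865/144, F = 0, G = 14641/1024 at the point
E_p = -3/2, E_q = 0, F_p = 0, F_q = 0, G_p = -363/64, G_q = 0
EG - F^2 = 12664465/147456;  g^inv = (147456/12664465) * [[14641/1024, 0], [0, 865/144]]
first-kind symbols [ij,l] = (1/2)(d_i g_jl + d_j g_il - d_l g_ij): [pp,p] = E_p/2 = -3/4, [pp,q] = F_p - E_q/2 = 0, [pq,p] = E_q/2 = 0, [pq,q] = G_p/2 = -363/128, [qq,p] = F_q - G_p/2 = 363/128, [qq,q] = G_q/2 = 0
Gamma^p_ij = (G*[ij,p] - F*[ij,q])/(EG - F^2), Gamma^q_ij = (E*[ij,q] - F*[ij,p])/(EG - F^2)
Gamma_ppp = -108/865, Gamma_ppq = 0, Gamma_pqq = 3267/6920, Gamma_qpp = 0, Gamma_qpq = -24/121, Gamma_qqq = 0
d^2p/dtau^2 = -(Gamma_ppp*(-9/8)^2 + 2*Gamma_ppq*(-9/8)*(0) + Gamma_pqq*(0)^2) = 2187/13840
d^2q/dtau^2 = -(Gamma_qpp*(-9/8)^2 + 2*Gamma_qpq*(-9/8)*(0) + Gamma_qqq*(0)^2) = 0

Answer: Gamma_ppp = -108/865, Gamma_ppq = 0, Gamma_pqq = 3267/6920, Gamma_qpp = 0, Gamma_qpq = -24/121, Gamma_qqq = 0; accelerations (d^2p/dtau^2, d^2q/dtau^2) = (2187/13840, 0)
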